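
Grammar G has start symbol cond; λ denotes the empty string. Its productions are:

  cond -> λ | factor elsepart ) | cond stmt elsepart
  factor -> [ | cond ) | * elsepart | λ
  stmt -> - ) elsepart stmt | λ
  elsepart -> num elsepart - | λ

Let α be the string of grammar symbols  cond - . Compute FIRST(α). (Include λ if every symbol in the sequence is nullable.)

{ ), *, -, [, num }

Add FIRST(cond)\{λ} = { ), *, -, [, num }; cond is nullable, continue.
- is a terminal; add {-} and stop.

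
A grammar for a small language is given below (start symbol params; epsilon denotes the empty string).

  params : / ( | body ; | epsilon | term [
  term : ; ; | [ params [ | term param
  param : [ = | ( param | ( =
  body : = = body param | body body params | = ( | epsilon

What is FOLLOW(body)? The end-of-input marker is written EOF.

In params : body ;: add FIRST(;) = { ; }.
In body : = = body param: add FIRST(param) = { (, [ }.
In body : body body params: add FIRST(body params)\{epsilon} = { /, ;, =, [ }.
  Since body params is nullable, also add FOLLOW(body) = { (, /, ;, =, [ }.
In body : body body params: add FIRST(params)\{epsilon} = { /, ;, =, [ }.
  Since params is nullable, also add FOLLOW(body) = { (, /, ;, =, [ }.
Union: FOLLOW(body) = { (, /, ;, =, [ }.

{ (, /, ;, =, [ }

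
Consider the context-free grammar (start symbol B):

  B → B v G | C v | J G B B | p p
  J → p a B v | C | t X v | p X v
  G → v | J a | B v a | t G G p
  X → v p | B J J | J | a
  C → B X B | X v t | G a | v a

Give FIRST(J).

J → p a B v contributes {p}.
From J → C: add FIRST(C) = { a, p, t, v }.
J → t X v contributes {t}.
J → p X v contributes {p}.
Union: FIRST(J) = { a, p, t, v }.

{ a, p, t, v }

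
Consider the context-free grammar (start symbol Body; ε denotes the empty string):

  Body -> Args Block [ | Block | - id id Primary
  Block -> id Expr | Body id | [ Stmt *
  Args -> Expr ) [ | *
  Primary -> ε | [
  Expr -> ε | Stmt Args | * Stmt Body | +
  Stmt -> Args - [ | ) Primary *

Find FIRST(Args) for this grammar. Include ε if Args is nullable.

From Args -> Expr ) [: Expr nullable, take FIRST(Expr) ∪ {)} = { ), *, + }.
Args -> * contributes {*}.
Union: FIRST(Args) = { ), *, + }.

{ ), *, + }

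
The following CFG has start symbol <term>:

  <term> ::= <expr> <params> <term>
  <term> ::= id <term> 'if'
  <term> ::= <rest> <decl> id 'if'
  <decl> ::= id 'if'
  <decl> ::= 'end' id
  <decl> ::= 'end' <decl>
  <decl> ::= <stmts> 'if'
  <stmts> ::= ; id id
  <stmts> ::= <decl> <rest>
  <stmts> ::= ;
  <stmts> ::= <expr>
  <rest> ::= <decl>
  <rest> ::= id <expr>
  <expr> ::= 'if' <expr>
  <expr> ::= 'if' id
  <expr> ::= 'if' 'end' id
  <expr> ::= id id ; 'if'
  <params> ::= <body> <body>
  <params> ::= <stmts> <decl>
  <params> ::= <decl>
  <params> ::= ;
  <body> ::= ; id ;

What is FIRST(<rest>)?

From <rest> ::= <decl>: add FIRST(<decl>) = { 'end', 'if', ;, id }.
<rest> ::= id <expr> contributes {id}.
Union: FIRST(<rest>) = { 'end', 'if', ;, id }.

{ 'end', 'if', ;, id }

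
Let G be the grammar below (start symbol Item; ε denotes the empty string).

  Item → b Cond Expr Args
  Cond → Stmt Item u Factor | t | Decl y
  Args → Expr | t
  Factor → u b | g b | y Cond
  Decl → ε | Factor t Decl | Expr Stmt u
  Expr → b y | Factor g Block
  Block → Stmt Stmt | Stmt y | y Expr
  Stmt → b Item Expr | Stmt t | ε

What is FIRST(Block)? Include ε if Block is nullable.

From Block → Stmt Stmt: Stmt, Stmt nullable, take FIRST(Stmt) ∪ FIRST(Stmt) = { b, t }; also ε since the whole RHS is nullable.
From Block → Stmt y: Stmt nullable, take FIRST(Stmt) ∪ {y} = { b, t, y }.
Block → y Expr contributes {y}.
Union: FIRST(Block) = { b, t, y, ε }.

{ b, t, y, ε }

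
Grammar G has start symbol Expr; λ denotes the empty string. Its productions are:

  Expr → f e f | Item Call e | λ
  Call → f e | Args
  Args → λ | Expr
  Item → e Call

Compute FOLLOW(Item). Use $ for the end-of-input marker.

In Expr → Item Call e: add FIRST(Call e) = { e, f }.
Union: FOLLOW(Item) = { e, f }.

{ e, f }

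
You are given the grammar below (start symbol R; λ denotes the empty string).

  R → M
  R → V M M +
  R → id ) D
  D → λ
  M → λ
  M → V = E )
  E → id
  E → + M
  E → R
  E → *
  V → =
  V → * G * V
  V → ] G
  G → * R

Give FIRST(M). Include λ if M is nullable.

{ *, =, ], λ }

M → λ contributes λ.
From M → V = E ): add FIRST(V) = { *, =, ] }.
Union: FIRST(M) = { *, =, ], λ }.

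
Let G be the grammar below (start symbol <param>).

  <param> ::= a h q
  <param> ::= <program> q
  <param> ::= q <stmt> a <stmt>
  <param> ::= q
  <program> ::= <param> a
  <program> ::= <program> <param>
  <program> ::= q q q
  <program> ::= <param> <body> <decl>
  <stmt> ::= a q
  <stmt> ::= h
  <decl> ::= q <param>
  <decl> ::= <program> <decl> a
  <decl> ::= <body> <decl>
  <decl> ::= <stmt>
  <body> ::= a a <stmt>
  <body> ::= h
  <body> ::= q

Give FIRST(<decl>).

<decl> ::= q <param> contributes {q}.
From <decl> ::= <program> <decl> a: add FIRST(<program>) = { a, q }.
From <decl> ::= <body> <decl>: add FIRST(<body>) = { a, h, q }.
From <decl> ::= <stmt>: add FIRST(<stmt>) = { a, h }.
Union: FIRST(<decl>) = { a, h, q }.

{ a, h, q }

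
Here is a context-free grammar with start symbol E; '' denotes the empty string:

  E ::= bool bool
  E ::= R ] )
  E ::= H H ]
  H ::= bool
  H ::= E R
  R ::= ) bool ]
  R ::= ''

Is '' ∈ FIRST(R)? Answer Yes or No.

R has an ''-production, so R ⇒ ''.

Yes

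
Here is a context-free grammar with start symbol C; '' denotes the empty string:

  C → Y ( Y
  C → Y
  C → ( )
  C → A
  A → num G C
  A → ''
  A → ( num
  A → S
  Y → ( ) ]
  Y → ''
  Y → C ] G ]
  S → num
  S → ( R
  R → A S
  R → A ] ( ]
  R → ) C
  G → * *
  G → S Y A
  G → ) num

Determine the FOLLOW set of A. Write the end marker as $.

In C → A: A is at the end, add FOLLOW(C) = { $, (, ], num }.
In R → A S: add FIRST(S) = { (, num }.
In R → A ] ( ]: add FIRST(] ( ]) = { ] }.
In G → S Y A: A is at the end, add FOLLOW(G) = { $, (, ], num }.
Union: FOLLOW(A) = { $, (, ], num }.

{ $, (, ], num }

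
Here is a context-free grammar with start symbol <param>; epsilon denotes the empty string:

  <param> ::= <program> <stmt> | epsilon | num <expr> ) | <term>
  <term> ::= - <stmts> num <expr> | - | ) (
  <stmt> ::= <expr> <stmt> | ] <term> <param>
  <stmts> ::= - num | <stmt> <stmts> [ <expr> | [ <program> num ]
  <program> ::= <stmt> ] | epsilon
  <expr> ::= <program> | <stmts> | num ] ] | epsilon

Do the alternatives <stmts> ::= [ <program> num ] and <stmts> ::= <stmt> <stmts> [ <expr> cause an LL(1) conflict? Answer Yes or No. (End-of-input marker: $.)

Yes

FIRST([ <program> num ]) = { [ } and FIRST(<stmt> <stmts> [ <expr>) = { -, [, ], num }.
Both contain [, so the two alternatives are not disjoint — LL(1) conflict.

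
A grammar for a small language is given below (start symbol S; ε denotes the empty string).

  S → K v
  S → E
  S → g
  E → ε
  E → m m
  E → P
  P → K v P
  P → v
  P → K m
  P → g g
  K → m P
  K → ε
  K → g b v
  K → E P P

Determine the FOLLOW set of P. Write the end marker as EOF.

In E → P: P is at the end, add FOLLOW(E) = { EOF, g, m, v }.
In P → K v P: P is at the end, add FOLLOW(P) = { EOF, g, m, v }.
In K → m P: P is at the end, add FOLLOW(K) = { m, v }.
In K → E P P: add FIRST(P) = { g, m, v }.
In K → E P P: P is at the end, add FOLLOW(K) = { m, v }.
Union: FOLLOW(P) = { EOF, g, m, v }.

{ EOF, g, m, v }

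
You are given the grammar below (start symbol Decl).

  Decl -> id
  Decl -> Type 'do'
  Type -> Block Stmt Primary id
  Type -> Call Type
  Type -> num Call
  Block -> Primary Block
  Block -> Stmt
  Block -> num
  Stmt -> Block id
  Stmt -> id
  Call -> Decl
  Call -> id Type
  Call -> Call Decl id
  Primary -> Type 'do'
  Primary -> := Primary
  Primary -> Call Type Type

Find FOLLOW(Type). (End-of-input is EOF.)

In Decl -> Type 'do': add FIRST('do') = { 'do' }.
In Type -> Call Type: Type is at the end, add FOLLOW(Type) = { 'do', :=, id, num }.
In Call -> id Type: Type is at the end, add FOLLOW(Call) = { 'do', :=, id, num }.
In Primary -> Type 'do': add FIRST('do') = { 'do' }.
In Primary -> Call Type Type: add FIRST(Type) = { :=, id, num }.
In Primary -> Call Type Type: Type is at the end, add FOLLOW(Primary) = { :=, id, num }.
Union: FOLLOW(Type) = { 'do', :=, id, num }.

{ 'do', :=, id, num }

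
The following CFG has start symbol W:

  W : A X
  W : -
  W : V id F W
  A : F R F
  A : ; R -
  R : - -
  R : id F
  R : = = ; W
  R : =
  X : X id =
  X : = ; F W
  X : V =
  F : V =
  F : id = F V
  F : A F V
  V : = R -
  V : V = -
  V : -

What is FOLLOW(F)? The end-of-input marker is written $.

{ -, ;, =, id }

In W : V id F W: add FIRST(W) = { -, ;, =, id }.
In A : F R F: add FIRST(R F) = { -, =, id }.
In A : F R F: F is at the end, add FOLLOW(A) = { -, ;, =, id }.
In R : id F: F is at the end, add FOLLOW(R) = { -, ;, =, id }.
In X : = ; F W: add FIRST(W) = { -, ;, =, id }.
In F : id = F V: add FIRST(V) = { -, = }.
In F : A F V: add FIRST(V) = { -, = }.
Union: FOLLOW(F) = { -, ;, =, id }.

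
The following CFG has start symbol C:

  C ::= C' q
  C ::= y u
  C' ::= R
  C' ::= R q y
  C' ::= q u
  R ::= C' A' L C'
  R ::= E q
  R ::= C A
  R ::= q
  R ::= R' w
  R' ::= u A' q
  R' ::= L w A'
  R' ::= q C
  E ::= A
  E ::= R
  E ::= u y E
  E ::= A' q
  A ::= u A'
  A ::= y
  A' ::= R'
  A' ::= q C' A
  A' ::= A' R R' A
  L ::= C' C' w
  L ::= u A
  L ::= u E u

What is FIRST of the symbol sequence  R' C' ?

{ q, u, y }

Add FIRST(R') = { q, u, y }; R' is not nullable, stop.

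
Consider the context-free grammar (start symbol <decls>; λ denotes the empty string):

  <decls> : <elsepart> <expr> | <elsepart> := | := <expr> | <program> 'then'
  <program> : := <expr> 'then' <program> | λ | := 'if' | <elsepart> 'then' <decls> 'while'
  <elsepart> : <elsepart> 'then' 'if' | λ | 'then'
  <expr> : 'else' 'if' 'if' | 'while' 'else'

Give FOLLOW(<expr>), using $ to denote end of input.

{ $, 'then', 'while' }

In <decls> : <elsepart> <expr>: <expr> is at the end, add FOLLOW(<decls>) = { $, 'while' }.
In <decls> : := <expr>: <expr> is at the end, add FOLLOW(<decls>) = { $, 'while' }.
In <program> : := <expr> 'then' <program>: add FIRST('then' <program>) = { 'then' }.
Union: FOLLOW(<expr>) = { $, 'then', 'while' }.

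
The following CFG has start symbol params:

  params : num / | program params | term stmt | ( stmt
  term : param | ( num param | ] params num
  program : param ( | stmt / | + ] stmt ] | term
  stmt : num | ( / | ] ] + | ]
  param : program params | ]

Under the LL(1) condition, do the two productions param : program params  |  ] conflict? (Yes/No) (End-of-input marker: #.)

Yes

FIRST(program params) = { (, +, ], num } and FIRST(]) = { ] }.
Both contain ], so the two alternatives are not disjoint — LL(1) conflict.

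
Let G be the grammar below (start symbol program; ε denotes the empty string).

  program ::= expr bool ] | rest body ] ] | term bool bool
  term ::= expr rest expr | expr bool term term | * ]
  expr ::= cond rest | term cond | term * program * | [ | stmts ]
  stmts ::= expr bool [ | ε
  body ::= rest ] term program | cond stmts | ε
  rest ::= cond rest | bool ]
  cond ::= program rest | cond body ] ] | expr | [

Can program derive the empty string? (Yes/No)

Nullable nonterminals: body, stmts.
No production of program has an RHS whose symbols are all nullable, so program is not nullable.

No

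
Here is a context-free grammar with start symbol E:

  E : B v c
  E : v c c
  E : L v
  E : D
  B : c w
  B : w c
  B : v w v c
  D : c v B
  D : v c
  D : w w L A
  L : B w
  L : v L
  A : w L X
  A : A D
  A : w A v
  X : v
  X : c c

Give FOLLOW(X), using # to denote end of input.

In A : w L X: X is at the end, add FOLLOW(A) = { #, c, v, w }.
Union: FOLLOW(X) = { #, c, v, w }.

{ #, c, v, w }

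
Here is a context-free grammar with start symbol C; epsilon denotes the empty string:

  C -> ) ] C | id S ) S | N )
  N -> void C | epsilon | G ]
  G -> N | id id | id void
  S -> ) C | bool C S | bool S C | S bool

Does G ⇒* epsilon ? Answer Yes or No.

G -> N and each of N is nullable, so G ⇒* epsilon.

Yes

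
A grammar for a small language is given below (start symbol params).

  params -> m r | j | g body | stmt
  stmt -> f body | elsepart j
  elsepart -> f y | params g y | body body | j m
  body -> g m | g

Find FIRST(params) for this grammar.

{ f, g, j, m }

params -> m r contributes {m}.
params -> j contributes {j}.
params -> g body contributes {g}.
From params -> stmt: add FIRST(stmt) = { f, g, j, m }.
Union: FIRST(params) = { f, g, j, m }.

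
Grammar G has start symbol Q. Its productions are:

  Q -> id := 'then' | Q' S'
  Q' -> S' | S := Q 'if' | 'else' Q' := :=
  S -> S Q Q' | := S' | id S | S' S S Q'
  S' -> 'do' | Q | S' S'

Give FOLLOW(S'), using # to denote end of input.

{ #, 'do', 'else', 'if', :=, id }

In Q -> Q' S': S' is at the end, add FOLLOW(Q) = { #, 'do', 'else', 'if', :=, id }.
In Q' -> S': S' is at the end, add FOLLOW(Q') = { 'do', 'else', :=, id }.
In S -> := S': S' is at the end, add FOLLOW(S) = { 'do', 'else', :=, id }.
In S -> S' S S Q': add FIRST(S S Q') = { 'do', 'else', :=, id }.
In S' -> S' S': add FIRST(S') = { 'do', 'else', :=, id }.
In S' -> S' S': S' is at the end, add FOLLOW(S') = { #, 'do', 'else', 'if', :=, id }.
Union: FOLLOW(S') = { #, 'do', 'else', 'if', :=, id }.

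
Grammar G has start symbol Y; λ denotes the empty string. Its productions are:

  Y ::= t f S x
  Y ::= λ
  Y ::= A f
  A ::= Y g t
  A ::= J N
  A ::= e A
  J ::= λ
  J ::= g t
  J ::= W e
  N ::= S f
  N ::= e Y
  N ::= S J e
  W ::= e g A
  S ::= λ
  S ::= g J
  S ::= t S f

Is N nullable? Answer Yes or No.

Nullable nonterminals: J, S, Y.
No production of N has an RHS whose symbols are all nullable, so N is not nullable.

No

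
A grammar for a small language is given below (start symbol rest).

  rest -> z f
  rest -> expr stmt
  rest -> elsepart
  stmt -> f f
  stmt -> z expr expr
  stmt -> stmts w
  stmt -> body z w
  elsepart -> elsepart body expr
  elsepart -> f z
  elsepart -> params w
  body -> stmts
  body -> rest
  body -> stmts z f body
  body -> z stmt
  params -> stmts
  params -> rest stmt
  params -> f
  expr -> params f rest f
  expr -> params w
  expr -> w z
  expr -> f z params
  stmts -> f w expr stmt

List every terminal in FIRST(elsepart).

{ f, w, z }

From elsepart -> elsepart body expr: add FIRST(elsepart) = { f, w, z }.
elsepart -> f z contributes {f}.
From elsepart -> params w: add FIRST(params) = { f, w, z }.
Union: FIRST(elsepart) = { f, w, z }.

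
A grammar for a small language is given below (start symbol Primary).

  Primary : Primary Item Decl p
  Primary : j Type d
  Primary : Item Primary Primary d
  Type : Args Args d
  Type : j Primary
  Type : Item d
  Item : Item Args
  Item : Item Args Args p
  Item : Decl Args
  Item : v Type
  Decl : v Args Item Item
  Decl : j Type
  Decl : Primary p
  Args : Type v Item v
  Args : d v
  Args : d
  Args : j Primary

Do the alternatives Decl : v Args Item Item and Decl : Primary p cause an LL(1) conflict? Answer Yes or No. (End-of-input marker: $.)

FIRST(v Args Item Item) = { v } and FIRST(Primary p) = { j, v }.
Both contain v, so the two alternatives are not disjoint — LL(1) conflict.

Yes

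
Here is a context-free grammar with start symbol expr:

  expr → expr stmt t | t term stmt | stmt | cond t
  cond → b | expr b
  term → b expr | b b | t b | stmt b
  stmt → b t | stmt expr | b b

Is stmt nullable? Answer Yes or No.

No

No nonterminal in this grammar is nullable.
No production of stmt has an RHS whose symbols are all nullable, so stmt is not nullable.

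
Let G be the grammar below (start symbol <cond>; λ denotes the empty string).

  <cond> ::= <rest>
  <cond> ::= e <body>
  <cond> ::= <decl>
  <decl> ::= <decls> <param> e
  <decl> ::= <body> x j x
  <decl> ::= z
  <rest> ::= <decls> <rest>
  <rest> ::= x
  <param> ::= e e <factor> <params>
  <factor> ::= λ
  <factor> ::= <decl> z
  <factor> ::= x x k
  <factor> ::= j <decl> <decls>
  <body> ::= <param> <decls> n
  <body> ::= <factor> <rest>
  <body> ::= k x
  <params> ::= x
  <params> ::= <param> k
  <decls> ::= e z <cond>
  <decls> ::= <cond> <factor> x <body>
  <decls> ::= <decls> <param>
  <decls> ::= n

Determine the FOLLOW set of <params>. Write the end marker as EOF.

{ e, j, k, n, x, z }

In <param> ::= e e <factor> <params>: <params> is at the end, add FOLLOW(<param>) = { e, j, k, n, x, z }.
Union: FOLLOW(<params>) = { e, j, k, n, x, z }.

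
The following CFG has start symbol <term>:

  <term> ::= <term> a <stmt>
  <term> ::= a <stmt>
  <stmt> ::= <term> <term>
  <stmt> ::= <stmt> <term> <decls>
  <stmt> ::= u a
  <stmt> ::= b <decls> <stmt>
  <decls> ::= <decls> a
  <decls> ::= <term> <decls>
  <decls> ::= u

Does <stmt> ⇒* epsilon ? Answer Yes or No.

No nonterminal in this grammar is nullable.
No production of <stmt> has an RHS whose symbols are all nullable, so <stmt> is not nullable.

No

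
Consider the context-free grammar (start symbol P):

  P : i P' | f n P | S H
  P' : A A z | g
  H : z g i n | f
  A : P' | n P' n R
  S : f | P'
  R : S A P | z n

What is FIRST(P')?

{ g, n }

From P' : A A z: add FIRST(A) = { g, n }.
P' : g contributes {g}.
Union: FIRST(P') = { g, n }.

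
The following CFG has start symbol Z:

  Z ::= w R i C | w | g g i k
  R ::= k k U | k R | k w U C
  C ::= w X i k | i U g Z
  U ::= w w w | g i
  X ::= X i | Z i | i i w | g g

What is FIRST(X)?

From X ::= X i: add FIRST(X) = { g, i, w }.
From X ::= Z i: add FIRST(Z) = { g, w }.
X ::= i i w contributes {i}.
X ::= g g contributes {g}.
Union: FIRST(X) = { g, i, w }.

{ g, i, w }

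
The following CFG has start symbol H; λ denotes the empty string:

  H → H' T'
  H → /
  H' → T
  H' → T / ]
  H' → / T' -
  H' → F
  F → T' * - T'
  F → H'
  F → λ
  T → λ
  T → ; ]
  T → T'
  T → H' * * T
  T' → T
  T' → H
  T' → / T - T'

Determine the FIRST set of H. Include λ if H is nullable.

{ *, /, ;, λ }

From H → H' T': H', T' nullable, take FIRST(H') ∪ FIRST(T') = { *, /, ; }; also λ since the whole RHS is nullable.
H → / contributes {/}.
Union: FIRST(H) = { *, /, ;, λ }.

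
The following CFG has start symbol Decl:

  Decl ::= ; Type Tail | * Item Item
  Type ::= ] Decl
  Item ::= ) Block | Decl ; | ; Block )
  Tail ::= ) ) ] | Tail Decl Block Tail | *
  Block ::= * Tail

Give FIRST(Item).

{ ), *, ; }

Item ::= ) Block contributes {)}.
From Item ::= Decl ;: add FIRST(Decl) = { *, ; }.
Item ::= ; Block ) contributes {;}.
Union: FIRST(Item) = { ), *, ; }.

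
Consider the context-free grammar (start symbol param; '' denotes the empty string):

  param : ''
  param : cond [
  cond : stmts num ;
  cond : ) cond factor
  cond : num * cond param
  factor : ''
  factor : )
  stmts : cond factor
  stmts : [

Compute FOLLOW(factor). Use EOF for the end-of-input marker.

{ ), [, num }

In cond : ) cond factor: factor is at the end, add FOLLOW(cond) = { ), [, num }.
In stmts : cond factor: factor is at the end, add FOLLOW(stmts) = { num }.
Union: FOLLOW(factor) = { ), [, num }.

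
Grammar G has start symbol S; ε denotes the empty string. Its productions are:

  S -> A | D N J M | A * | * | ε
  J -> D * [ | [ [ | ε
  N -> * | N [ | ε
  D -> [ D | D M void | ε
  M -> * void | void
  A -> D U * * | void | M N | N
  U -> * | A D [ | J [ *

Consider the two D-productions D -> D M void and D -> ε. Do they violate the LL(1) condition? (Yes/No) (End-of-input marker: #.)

FIRST(D M void) = { *, [, void } and FIRST(ε) = { ε }.
The second alternative is nullable and FOLLOW(D) = { *, [, void } shares * with FIRST of the first — conflict.

Yes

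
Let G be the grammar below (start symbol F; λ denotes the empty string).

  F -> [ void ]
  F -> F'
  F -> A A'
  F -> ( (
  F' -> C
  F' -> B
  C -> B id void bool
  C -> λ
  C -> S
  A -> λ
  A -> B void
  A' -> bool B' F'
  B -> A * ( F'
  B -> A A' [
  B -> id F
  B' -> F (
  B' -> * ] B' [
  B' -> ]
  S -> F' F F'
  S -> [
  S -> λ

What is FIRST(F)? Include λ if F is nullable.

{ (, *, [, bool, id, λ }

F -> [ void ] contributes {[}.
From F -> F': add FIRST(F') = { (, *, [, bool, id, λ } (including λ since F' is nullable).
From F -> A A': A nullable, take FIRST(A) ∪ FIRST(A') = { *, bool, id }.
F -> ( ( contributes {(}.
Union: FIRST(F) = { (, *, [, bool, id, λ }.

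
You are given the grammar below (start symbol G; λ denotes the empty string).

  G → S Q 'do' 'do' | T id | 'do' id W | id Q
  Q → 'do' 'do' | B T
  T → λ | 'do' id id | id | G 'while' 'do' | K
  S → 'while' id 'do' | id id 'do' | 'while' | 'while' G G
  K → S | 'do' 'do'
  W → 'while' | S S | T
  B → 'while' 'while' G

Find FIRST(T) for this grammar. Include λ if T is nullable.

{ 'do', 'while', id, λ }

T → λ contributes λ.
T → 'do' id id contributes {'do'}.
T → id contributes {id}.
From T → G 'while' 'do': add FIRST(G) = { 'do', 'while', id }.
From T → K: add FIRST(K) = { 'do', 'while', id }.
Union: FIRST(T) = { 'do', 'while', id, λ }.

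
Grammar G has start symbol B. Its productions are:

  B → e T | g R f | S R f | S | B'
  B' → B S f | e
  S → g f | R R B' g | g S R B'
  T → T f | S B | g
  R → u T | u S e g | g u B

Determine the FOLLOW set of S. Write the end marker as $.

{ $, e, f, g, u }

In B → S R f: add FIRST(R f) = { g, u }.
In B → S: S is at the end, add FOLLOW(B) = { $, e, f, g, u }.
In B' → B S f: add FIRST(f) = { f }.
In S → g S R B': add FIRST(R B') = { g, u }.
In T → S B: add FIRST(B) = { e, g, u }.
In R → u S e g: add FIRST(e g) = { e }.
Union: FOLLOW(S) = { $, e, f, g, u }.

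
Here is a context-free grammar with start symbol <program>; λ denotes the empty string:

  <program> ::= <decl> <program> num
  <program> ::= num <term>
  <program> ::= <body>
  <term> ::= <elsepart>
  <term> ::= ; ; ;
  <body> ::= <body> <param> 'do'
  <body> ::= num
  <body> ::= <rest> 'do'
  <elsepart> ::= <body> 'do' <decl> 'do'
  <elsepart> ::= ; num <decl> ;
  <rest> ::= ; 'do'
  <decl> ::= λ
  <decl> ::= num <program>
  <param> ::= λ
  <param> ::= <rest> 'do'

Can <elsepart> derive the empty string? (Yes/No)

Nullable nonterminals: <decl>, <param>.
No production of <elsepart> has an RHS whose symbols are all nullable, so <elsepart> is not nullable.

No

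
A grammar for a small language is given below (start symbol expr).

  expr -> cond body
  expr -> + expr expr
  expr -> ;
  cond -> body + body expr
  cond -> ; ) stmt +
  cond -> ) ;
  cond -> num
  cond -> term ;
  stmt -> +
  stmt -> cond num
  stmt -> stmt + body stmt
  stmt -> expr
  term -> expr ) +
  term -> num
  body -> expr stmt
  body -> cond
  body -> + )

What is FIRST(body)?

From body -> expr stmt: add FIRST(expr) = { ), +, ;, num }.
From body -> cond: add FIRST(cond) = { ), +, ;, num }.
body -> + ) contributes {+}.
Union: FIRST(body) = { ), +, ;, num }.

{ ), +, ;, num }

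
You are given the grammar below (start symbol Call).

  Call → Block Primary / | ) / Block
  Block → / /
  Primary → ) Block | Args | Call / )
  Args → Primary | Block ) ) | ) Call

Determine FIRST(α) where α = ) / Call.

{ ) }

) is a terminal; add {)} and stop.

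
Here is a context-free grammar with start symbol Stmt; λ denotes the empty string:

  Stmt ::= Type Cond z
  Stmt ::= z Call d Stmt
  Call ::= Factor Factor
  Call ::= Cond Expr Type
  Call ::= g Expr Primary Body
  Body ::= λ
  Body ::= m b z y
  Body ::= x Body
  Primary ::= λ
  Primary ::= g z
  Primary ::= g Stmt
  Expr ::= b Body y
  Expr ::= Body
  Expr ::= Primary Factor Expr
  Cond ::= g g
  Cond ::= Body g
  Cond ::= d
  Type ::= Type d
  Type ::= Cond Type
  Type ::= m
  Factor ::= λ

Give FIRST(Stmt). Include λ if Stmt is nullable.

From Stmt ::= Type Cond z: add FIRST(Type) = { d, g, m, x }.
Stmt ::= z Call d Stmt contributes {z}.
Union: FIRST(Stmt) = { d, g, m, x, z }.

{ d, g, m, x, z }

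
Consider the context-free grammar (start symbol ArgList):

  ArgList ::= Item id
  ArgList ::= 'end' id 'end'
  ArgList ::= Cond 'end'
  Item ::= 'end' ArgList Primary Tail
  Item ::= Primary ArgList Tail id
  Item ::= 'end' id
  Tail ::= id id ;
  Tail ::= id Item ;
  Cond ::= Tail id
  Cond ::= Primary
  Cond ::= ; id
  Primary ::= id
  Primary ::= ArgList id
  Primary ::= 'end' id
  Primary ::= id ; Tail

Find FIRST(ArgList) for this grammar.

From ArgList ::= Item id: add FIRST(Item) = { 'end', ;, id }.
ArgList ::= 'end' id 'end' contributes {'end'}.
From ArgList ::= Cond 'end': add FIRST(Cond) = { 'end', ;, id }.
Union: FIRST(ArgList) = { 'end', ;, id }.

{ 'end', ;, id }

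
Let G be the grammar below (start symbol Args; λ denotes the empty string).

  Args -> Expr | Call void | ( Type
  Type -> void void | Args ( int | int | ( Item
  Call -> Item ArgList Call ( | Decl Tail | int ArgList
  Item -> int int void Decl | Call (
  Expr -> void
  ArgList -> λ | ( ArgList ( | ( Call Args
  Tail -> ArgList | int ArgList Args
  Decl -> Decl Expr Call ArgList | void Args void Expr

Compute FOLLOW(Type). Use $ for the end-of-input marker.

{ $, (, int, void }

In Args -> ( Type: Type is at the end, add FOLLOW(Args) = { $, (, int, void }.
Union: FOLLOW(Type) = { $, (, int, void }.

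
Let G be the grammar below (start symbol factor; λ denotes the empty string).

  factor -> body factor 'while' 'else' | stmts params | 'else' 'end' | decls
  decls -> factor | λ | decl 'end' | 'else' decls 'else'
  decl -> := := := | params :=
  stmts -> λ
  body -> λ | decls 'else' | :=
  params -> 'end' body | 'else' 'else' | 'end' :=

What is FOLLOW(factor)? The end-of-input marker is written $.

{ $, 'else', 'while' }

factor is the start symbol, so $ ∈ FOLLOW(factor).
In factor -> body factor 'while' 'else': add FIRST('while' 'else') = { 'while' }.
In decls -> factor: factor is at the end, add FOLLOW(decls) = { $, 'else', 'while' }.
Union: FOLLOW(factor) = { $, 'else', 'while' }.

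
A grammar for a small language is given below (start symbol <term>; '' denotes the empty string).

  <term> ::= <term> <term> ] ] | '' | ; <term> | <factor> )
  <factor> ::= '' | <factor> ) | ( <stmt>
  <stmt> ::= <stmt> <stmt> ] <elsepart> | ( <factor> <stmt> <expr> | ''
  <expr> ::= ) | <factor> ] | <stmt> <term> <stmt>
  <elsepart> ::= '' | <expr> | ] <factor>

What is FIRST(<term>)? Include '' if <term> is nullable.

From <term> ::= <term> <term> ] ]: <term>, <term> nullable, take FIRST(<term>) ∪ FIRST(<term>) ∪ {]} = { (, ), ;, ] }.
<term> ::= '' contributes ''.
<term> ::= ; <term> contributes {;}.
From <term> ::= <factor> ): <factor> nullable, take FIRST(<factor>) ∪ {)} = { (, ) }.
Union: FIRST(<term>) = { (, ), ;, ], '' }.

{ (, ), ;, ], '' }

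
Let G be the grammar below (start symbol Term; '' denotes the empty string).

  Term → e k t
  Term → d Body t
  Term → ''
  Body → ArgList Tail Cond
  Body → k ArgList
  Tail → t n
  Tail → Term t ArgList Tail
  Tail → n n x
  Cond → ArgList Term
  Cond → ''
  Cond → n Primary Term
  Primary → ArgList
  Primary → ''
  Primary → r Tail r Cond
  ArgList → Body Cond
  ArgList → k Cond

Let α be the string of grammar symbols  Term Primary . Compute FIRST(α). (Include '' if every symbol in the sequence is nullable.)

Add FIRST(Term)\{''} = { d, e }; Term is nullable, continue.
Add FIRST(Primary)\{''} = { k, r }; Primary is nullable, continue.
Every symbol is nullable, so include ''.

{ d, e, k, r, '' }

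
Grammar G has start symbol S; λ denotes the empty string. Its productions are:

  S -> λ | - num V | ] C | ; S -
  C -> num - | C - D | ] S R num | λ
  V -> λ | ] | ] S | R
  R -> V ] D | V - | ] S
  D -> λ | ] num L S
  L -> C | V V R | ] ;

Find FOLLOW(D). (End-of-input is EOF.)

In C -> C - D: D is at the end, add FOLLOW(C) = { EOF, -, ;, ], num }.
In R -> V ] D: D is at the end, add FOLLOW(R) = { EOF, -, ;, ], num }.
Union: FOLLOW(D) = { EOF, -, ;, ], num }.

{ EOF, -, ;, ], num }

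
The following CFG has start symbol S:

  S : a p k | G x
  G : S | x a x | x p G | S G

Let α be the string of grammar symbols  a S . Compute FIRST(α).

a is a terminal; add {a} and stop.

{ a }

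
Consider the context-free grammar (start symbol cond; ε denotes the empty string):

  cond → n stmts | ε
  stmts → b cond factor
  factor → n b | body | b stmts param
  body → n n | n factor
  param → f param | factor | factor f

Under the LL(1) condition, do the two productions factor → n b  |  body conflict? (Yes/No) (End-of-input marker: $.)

FIRST(n b) = { n } and FIRST(body) = { n }.
Both contain n, so the two alternatives are not disjoint — LL(1) conflict.

Yes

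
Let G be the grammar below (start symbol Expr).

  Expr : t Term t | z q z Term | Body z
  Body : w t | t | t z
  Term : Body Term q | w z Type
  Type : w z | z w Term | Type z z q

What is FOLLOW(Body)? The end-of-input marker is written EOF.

{ t, w, z }

In Expr : Body z: add FIRST(z) = { z }.
In Term : Body Term q: add FIRST(Term q) = { t, w }.
Union: FOLLOW(Body) = { t, w, z }.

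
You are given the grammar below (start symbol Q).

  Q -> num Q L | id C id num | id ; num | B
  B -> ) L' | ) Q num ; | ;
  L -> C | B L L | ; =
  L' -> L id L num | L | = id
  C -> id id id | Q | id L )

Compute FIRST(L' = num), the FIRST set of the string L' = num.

{ ), ;, =, id, num }

Add FIRST(L') = { ), ;, =, id, num }; L' is not nullable, stop.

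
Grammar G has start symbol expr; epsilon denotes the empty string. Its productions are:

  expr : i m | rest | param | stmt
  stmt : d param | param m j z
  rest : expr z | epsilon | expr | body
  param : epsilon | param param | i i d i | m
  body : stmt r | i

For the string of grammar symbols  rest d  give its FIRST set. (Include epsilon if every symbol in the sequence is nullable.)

{ d, i, m, z }

Add FIRST(rest)\{epsilon} = { d, i, m, z }; rest is nullable, continue.
d is a terminal; add {d} and stop.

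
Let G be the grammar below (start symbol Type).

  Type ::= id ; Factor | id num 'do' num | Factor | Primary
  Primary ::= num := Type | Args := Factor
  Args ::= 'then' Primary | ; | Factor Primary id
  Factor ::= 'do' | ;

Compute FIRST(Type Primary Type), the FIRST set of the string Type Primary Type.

{ 'do', 'then', ;, id, num }

Add FIRST(Type) = { 'do', 'then', ;, id, num }; Type is not nullable, stop.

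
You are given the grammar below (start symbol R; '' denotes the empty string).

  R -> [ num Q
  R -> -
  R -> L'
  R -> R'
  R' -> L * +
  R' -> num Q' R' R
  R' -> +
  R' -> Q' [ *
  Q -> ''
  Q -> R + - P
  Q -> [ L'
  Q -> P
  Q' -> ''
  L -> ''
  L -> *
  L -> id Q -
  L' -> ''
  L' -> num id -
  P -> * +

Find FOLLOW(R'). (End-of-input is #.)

In R -> R': R' is at the end, add FOLLOW(R) = { #, *, +, -, [, id, num }.
In R' -> num Q' R' R: add FIRST(R)\{''} = { *, +, -, [, id, num }.
  Since R is nullable, also add FOLLOW(R') = { #, *, +, -, [, id, num }.
Union: FOLLOW(R') = { #, *, +, -, [, id, num }.

{ #, *, +, -, [, id, num }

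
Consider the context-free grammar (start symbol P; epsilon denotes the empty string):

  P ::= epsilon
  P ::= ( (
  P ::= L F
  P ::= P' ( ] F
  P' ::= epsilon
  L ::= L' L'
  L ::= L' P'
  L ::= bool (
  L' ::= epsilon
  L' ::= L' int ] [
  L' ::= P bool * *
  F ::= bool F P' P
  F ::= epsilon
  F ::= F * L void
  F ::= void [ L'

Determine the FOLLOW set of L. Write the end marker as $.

In P ::= L F: add FIRST(F)\{epsilon} = { *, bool, void }.
  Since F is nullable, also add FOLLOW(P) = { $, (, *, bool, int, void }.
In F ::= F * L void: add FIRST(void) = { void }.
Union: FOLLOW(L) = { $, (, *, bool, int, void }.

{ $, (, *, bool, int, void }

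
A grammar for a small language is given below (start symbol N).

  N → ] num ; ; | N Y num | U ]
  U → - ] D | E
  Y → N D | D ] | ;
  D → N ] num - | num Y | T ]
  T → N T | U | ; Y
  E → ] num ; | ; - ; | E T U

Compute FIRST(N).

N → ] num ; ; contributes {]}.
From N → N Y num: add FIRST(N) = { -, ;, ] }.
From N → U ]: add FIRST(U) = { -, ;, ] }.
Union: FIRST(N) = { -, ;, ] }.

{ -, ;, ] }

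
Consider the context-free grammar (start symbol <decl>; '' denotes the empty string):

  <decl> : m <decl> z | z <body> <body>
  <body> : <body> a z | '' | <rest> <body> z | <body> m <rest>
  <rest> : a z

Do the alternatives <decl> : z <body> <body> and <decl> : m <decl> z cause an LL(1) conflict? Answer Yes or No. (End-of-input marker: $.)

No

FIRST(z <body> <body>) = { z } and FIRST(m <decl> z) = { m }.
The FIRST sets are disjoint and neither alternative is nullable — no conflict.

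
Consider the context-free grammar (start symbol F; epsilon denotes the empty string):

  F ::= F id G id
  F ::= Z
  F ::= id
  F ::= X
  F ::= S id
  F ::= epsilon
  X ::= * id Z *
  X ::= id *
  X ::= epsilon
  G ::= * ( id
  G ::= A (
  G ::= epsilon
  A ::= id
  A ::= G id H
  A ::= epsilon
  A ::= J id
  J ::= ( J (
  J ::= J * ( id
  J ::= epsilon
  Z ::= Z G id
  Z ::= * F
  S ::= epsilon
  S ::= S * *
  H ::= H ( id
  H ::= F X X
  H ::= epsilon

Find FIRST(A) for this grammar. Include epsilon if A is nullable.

{ (, *, id, epsilon }

A ::= id contributes {id}.
From A ::= G id H: G nullable, take FIRST(G) ∪ {id} = { (, *, id }.
A ::= epsilon contributes epsilon.
From A ::= J id: J nullable, take FIRST(J) ∪ {id} = { (, *, id }.
Union: FIRST(A) = { (, *, id, epsilon }.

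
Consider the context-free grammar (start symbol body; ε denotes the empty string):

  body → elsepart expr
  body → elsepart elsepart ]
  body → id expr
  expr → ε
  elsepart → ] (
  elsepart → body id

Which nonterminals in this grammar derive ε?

Directly nullable (have an ε-production): expr.
No other nonterminal has a production whose RHS symbols are all nullable.

{ expr }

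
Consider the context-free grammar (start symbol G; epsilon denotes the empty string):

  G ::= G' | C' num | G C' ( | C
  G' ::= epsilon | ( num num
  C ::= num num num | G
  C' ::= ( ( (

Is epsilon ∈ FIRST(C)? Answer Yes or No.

C ::= G and each of G is nullable, so C ⇒* epsilon.

Yes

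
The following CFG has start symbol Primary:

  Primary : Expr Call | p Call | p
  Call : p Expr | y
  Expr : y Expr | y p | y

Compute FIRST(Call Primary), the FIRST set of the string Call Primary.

{ p, y }

Add FIRST(Call) = { p, y }; Call is not nullable, stop.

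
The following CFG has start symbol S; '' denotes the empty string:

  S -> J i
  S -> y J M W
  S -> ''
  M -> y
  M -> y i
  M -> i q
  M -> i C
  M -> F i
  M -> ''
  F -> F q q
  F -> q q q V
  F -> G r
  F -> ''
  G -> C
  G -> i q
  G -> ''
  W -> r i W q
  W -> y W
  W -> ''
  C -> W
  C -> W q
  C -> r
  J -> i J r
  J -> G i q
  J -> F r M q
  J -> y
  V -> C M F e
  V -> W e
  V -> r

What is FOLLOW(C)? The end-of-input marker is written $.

In M -> i C: C is at the end, add FOLLOW(M) = { $, e, i, q, r, y }.
In G -> C: C is at the end, add FOLLOW(G) = { i, r }.
In V -> C M F e: add FIRST(M F e) = { e, i, q, r, y }.
Union: FOLLOW(C) = { $, e, i, q, r, y }.

{ $, e, i, q, r, y }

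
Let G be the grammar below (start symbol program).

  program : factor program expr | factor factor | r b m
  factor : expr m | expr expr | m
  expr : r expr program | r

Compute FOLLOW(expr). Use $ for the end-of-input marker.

In program : factor program expr: expr is at the end, add FOLLOW(program) = { $, m, r }.
In factor : expr m: add FIRST(m) = { m }.
In factor : expr expr: add FIRST(expr) = { r }.
In factor : expr expr: expr is at the end, add FOLLOW(factor) = { $, m, r }.
In expr : r expr program: add FIRST(program) = { m, r }.
Union: FOLLOW(expr) = { $, m, r }.

{ $, m, r }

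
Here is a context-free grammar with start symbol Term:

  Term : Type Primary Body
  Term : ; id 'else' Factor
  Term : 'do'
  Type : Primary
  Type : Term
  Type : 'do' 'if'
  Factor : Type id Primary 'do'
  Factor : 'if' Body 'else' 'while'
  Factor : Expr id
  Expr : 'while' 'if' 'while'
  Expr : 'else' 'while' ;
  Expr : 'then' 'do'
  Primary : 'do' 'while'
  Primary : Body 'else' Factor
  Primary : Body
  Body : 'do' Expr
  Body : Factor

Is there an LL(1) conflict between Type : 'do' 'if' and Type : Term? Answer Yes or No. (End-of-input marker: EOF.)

FIRST('do' 'if') = { 'do' } and FIRST(Term) = { 'do', 'else', 'if', 'then', 'while', ; }.
Both contain 'do', so the two alternatives are not disjoint — LL(1) conflict.

Yes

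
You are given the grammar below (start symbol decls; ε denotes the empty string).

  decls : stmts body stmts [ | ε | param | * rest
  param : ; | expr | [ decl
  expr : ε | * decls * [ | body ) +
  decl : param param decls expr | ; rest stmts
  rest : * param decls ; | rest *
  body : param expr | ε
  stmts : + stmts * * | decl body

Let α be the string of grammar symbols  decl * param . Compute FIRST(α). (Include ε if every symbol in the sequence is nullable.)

{ ), *, +, ;, [ }

Add FIRST(decl)\{ε} = { ), *, +, ;, [ }; decl is nullable, continue.
* is a terminal; add {*} and stop.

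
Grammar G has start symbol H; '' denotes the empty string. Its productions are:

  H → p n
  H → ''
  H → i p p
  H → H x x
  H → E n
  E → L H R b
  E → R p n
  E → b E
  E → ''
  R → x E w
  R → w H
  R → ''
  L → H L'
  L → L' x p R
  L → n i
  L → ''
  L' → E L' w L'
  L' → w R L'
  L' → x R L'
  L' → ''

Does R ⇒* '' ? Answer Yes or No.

R has an ''-production, so R ⇒ ''.

Yes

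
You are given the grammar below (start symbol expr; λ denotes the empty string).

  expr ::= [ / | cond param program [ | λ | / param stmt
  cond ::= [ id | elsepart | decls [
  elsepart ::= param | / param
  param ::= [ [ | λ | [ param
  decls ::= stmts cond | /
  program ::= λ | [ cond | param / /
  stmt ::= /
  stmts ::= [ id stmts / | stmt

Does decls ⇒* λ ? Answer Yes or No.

No

Nullable nonterminals: cond, elsepart, expr, param, program.
No production of decls has an RHS whose symbols are all nullable, so decls is not nullable.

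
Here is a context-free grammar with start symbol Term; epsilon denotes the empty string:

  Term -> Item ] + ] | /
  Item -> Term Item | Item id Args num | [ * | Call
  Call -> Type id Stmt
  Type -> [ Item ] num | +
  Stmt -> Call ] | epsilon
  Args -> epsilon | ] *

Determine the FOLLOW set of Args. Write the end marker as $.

{ num }

In Item -> Item id Args num: add FIRST(num) = { num }.
Union: FOLLOW(Args) = { num }.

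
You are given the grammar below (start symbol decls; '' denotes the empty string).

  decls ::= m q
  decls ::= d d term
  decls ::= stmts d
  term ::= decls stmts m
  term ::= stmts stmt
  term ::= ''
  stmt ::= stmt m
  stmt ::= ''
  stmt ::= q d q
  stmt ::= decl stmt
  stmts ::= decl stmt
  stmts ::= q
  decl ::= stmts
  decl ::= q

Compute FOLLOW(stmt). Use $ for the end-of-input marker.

{ $, d, m, q }

In term ::= stmts stmt: stmt is at the end, add FOLLOW(term) = { $, q }.
In stmt ::= stmt m: add FIRST(m) = { m }.
In stmt ::= decl stmt: stmt is at the end, add FOLLOW(stmt) = { $, d, m, q }.
In stmts ::= decl stmt: stmt is at the end, add FOLLOW(stmts) = { $, d, m, q }.
Union: FOLLOW(stmt) = { $, d, m, q }.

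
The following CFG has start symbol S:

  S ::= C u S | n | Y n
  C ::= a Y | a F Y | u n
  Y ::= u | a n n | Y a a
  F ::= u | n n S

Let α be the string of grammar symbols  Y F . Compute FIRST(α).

{ a, u }

Add FIRST(Y) = { a, u }; Y is not nullable, stop.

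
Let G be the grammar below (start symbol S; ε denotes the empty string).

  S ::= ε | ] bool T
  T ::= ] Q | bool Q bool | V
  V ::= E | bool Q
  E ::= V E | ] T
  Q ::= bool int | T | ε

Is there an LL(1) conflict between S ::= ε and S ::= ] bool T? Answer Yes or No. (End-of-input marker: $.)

No

FIRST(ε) = { ε } and FIRST(] bool T) = { ] }.
The first is nullable but FOLLOW(S) = { $ } is disjoint from FIRST of the second.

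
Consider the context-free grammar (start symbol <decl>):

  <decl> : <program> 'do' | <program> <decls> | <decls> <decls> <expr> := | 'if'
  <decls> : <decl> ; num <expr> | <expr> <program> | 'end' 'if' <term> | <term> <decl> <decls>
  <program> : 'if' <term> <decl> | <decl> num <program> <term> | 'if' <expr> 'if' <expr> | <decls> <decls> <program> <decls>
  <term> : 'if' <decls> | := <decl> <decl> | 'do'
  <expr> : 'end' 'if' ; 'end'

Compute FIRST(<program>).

{ 'do', 'end', 'if', := }

<program> : 'if' <term> <decl> contributes {'if'}.
From <program> : <decl> num <program> <term>: add FIRST(<decl>) = { 'do', 'end', 'if', := }.
<program> : 'if' <expr> 'if' <expr> contributes {'if'}.
From <program> : <decls> <decls> <program> <decls>: add FIRST(<decls>) = { 'do', 'end', 'if', := }.
Union: FIRST(<program>) = { 'do', 'end', 'if', := }.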